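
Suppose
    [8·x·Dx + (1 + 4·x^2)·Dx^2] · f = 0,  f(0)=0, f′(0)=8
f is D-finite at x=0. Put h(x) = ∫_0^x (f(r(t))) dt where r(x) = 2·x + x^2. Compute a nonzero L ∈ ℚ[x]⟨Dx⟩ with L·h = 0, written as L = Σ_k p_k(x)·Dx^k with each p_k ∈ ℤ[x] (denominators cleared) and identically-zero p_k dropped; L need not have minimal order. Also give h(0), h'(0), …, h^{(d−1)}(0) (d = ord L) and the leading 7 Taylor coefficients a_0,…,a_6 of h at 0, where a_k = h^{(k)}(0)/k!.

f: a_k = 0, 8, 0, -32/3, 0, 128/5, 0, …
L₀ from L_f via x↦r, Dx↦r'^{-1}Dx.
∫: right-multiply L₀ by Dx.
L = (-1 + 32·x + 64·x^2 + 48·x^3 + 12·x^4)·Dx^2 + (1 + x + 16·x^2 + 32·x^3 + 20·x^4 + 4·x^5)·Dx^3  (order 3).
h: a_k = 0, 0, 8, 8/3, -64/3, -128/5, 1888/15, …
ICs: h(0) = 0, h′(0) = 0, h′′(0) = 16.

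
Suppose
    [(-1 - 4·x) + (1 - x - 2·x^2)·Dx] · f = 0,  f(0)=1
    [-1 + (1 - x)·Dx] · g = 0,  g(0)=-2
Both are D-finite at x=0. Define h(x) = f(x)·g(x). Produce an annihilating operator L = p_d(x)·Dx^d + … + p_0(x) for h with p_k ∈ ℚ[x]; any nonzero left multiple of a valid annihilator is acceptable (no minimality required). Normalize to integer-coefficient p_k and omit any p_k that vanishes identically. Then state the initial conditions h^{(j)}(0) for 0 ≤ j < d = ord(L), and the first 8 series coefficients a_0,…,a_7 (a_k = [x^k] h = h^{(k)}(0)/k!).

L = (-2 - 2·x + 6·x^2) + (1 - 2·x - x^2 + 2·x^3)·Dx  (order 1).
h: a_k = -2, -4, -10, -20, -42, -84, -170, -340, …
ICs: h(0) = -2.

f: a_k = 1, 1, 3, 5, 11, 21, 43, 85, …
g: a_k = -2, -2, -2, -2, -2, -2, -2, -2, …
f·g: L₀ = L_f ⊗_s L_g, ord ≤ 1·1.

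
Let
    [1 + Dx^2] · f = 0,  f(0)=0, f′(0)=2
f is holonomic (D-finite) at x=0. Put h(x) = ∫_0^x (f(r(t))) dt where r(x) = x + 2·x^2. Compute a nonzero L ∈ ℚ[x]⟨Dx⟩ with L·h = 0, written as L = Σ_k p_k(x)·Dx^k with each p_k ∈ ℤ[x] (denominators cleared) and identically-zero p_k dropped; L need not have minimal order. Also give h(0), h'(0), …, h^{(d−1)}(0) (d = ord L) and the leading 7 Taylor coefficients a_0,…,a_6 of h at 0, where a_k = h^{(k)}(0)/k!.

f: a_k = 0, 2, 0, -1/3, 0, 1/60, 0, …
f∘r: x↦r, Dx↦Dx/r' in L_f ⇒ L₀.
Integrate: L := L₀·Dx.
L = (1 + 12·x + 48·x^2 + 64·x^3)·Dx - 4·Dx^2 + (1 + 4·x)·Dx^3  (order 3).
h: a_k = 0, 0, 1, 4/3, -1/12, -2/5, -239/360, …
ICs: h(0) = 0, h′(0) = 0, h′′(0) = 2.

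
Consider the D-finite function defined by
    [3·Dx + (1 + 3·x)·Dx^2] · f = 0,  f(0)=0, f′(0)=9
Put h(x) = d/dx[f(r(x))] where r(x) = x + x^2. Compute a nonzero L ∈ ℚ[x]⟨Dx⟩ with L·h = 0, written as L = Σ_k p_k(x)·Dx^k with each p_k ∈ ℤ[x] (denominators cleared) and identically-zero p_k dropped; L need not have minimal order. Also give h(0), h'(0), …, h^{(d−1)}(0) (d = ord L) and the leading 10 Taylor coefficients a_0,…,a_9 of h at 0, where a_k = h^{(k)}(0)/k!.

f: a_k = 0, 9, -27/2, 27, -243/4, 729/5, -729/2, 6561/7, -19683/8, 6561, …
Substitute x→r, Dx→(1/r')Dx; clear ⇒ L₀.
h₀' ⇒ L via d/dx closure of L₀.
L = (1 + 6·x + 6·x^2) + (1 + 5·x + 9·x^2 + 6·x^3)·Dx  (order 1).
h: a_k = 9, -9, 0, 27, -81, 162, -243, 243, 0, -729, …
ICs: h(0) = 9.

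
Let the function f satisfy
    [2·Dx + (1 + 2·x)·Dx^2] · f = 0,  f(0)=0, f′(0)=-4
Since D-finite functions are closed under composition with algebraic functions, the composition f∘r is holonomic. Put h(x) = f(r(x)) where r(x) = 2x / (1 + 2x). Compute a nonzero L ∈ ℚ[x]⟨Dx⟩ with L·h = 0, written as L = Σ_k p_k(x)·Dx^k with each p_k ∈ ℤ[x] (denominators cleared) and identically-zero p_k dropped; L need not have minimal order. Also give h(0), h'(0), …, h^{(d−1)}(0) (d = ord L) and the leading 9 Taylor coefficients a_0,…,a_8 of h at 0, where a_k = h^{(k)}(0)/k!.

L = (8 + 24·x)·Dx + (1 + 8·x + 12·x^2)·Dx^2  (order 2).
h: a_k = 0, -8, 32, -416/3, 640, -15488/5, 46592/3, -559616/7, 419840, …
ICs: h(0) = 0, h′(0) = -8.

f: a_k = 0, -4, 4, -16/3, 8, -64/5, 64/3, -256/7, 64, …
Substitute x→r, Dx→(1/r')Dx; clear ⇒ L₀.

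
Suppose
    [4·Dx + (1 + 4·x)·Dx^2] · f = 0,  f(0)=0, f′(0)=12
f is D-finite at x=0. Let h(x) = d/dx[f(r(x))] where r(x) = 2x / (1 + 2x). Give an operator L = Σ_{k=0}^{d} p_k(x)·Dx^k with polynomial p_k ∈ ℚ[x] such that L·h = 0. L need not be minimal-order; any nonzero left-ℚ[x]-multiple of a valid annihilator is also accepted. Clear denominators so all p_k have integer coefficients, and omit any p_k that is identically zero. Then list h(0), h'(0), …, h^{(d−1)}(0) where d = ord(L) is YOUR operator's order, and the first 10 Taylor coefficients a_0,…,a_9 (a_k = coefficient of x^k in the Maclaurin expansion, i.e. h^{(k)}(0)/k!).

f: a_k = 0, 12, -24, 64, -192, 3072/5, -2048, 49152/7, -24576, 262144/3, …
h₀=f(r): pull back L_f along r ⇒ L₀.
h₀' ⇒ L via d/dx closure of L₀.
L = (12 + 40·x) + (1 + 12·x + 20·x^2)·Dx  (order 1).
h: a_k = 24, -288, 2976, -29952, 299904, -2999808, 29999616, -299999232, 2999998464, -29999996928, …
ICs: h(0) = 24.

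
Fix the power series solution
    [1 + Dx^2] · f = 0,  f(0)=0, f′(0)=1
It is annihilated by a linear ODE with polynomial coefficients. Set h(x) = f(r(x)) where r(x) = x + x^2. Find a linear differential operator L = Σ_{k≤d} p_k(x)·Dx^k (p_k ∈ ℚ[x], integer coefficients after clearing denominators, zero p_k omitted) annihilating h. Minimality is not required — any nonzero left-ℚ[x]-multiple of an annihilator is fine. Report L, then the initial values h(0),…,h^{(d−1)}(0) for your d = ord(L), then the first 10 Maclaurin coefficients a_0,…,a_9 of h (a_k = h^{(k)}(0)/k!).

L = (1 + 6·x + 12·x^2 + 8·x^3) - 2·Dx + (1 + 2·x)·Dx^2  (order 2).
h: a_k = 0, 1, 1, -1/6, -1/2, -59/120, -1/8, 419/5040, 59/720, 13609/362880, …
ICs: h(0) = 0, h′(0) = 1.

f: a_k = 0, 1, 0, -1/6, 0, 1/120, 0, -1/5040, 0, 1/362880, …
Change of var in L_f (x↦r) gives L₀.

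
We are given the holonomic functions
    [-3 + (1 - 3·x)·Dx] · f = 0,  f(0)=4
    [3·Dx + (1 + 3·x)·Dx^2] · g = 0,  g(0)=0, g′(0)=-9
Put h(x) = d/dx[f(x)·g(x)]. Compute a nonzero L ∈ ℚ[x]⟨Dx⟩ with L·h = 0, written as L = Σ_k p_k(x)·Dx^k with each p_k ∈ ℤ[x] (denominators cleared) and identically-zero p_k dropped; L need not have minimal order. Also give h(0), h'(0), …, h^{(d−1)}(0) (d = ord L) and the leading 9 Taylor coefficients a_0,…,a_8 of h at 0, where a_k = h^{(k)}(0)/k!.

f: a_k = 4, 12, 36, 108, 324, 972, 2916, 8748, 26244, …
g: a_k = 0, -9, 27/2, -27, 243/4, -729/5, 729/2, -6561/7, 19683/8, …
h₀=f·g: eliminate ⇒ L₀, order ≤ 1·2.
h₀' ⇒ L via d/dx closure of L₀.
L = 36 + (3 + 45·x)·Dx + (-1 + 9·x^2)·Dx^2  (order 2).
h: a_k = -36, -108, -810, -2268, -11421, -161838/5, -697653/5, -13988052/35, -110953071/70, …
ICs: h(0) = -36, h′(0) = -108.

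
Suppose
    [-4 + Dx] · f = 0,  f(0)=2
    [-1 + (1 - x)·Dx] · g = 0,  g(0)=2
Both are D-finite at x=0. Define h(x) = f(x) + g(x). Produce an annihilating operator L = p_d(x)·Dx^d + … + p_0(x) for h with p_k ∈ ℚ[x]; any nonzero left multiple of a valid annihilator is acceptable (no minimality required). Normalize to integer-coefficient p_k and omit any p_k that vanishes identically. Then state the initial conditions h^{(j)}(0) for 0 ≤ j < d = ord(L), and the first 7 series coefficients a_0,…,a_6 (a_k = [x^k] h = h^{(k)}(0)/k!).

f: a_k = 2, 8, 16, 64/3, 64/3, 256/15, 512/45, …
g: a_k = 2, 2, 2, 2, 2, 2, 2, …
Sum ⇒ L₀ = lclm(L_f,L_g) in ℚ(x)⟨Dx⟩.
L = (-8 + 16·x) + (14 - 32·x + 16·x^2)·Dx + (-3 + 7·x - 4·x^2)·Dx^2  (order 2).
h: a_k = 4, 10, 18, 70/3, 70/3, 286/15, 602/45, …
ICs: h(0) = 4, h′(0) = 10.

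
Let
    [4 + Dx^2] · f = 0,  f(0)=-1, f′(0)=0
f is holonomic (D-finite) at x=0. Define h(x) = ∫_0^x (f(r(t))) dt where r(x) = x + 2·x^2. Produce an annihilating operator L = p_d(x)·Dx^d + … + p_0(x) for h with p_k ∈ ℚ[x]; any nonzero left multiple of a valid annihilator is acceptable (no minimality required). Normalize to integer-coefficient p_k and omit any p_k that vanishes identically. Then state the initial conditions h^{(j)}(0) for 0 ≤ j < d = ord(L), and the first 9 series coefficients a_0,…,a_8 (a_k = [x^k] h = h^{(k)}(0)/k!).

L = (4 + 48·x + 192·x^2 + 256·x^3)·Dx - 4·Dx^2 + (1 + 4·x)·Dx^3  (order 3).
h: a_k = 0, -1, 0, 2/3, 2, 22/15, -8/9, -716/315, -38/15, …
ICs: h(0) = 0, h′(0) = -1, h′′(0) = 0.

f: a_k = -1, 0, 2, 0, -2/3, 0, 4/45, 0, -2/315, …
Substitute x→r, Dx→(1/r')Dx; clear ⇒ L₀.
Integrate: L := L₀·Dx.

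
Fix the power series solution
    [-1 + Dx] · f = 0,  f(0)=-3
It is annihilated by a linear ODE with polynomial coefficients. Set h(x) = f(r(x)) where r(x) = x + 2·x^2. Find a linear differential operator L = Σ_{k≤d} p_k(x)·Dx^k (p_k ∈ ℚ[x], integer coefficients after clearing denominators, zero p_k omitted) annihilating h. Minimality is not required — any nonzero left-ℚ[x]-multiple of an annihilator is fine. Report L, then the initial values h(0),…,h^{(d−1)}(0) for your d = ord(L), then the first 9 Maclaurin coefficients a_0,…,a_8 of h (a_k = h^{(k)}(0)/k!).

f: a_k = -3, -3, -3/2, -1/2, -1/8, -1/40, -1/240, -1/1680, -1/13440, …
Substitute x→r, Dx→(1/r')Dx; clear ⇒ L₀.
L = (-1 - 4·x) + Dx  (order 1).
h: a_k = -3, -3, -15/2, -13/2, -73/8, -281/40, -1741/240, -1697/336, -57233/13440, …
ICs: h(0) = -3.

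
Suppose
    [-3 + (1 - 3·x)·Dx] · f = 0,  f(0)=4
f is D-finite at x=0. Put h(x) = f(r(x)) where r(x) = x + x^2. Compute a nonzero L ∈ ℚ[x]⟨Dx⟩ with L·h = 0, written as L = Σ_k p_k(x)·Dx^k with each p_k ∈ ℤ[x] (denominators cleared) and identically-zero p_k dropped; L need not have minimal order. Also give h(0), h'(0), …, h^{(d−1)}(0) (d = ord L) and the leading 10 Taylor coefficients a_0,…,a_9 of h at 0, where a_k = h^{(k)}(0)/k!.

L = (3 + 6·x) + (-1 + 3·x + 3·x^2)·Dx  (order 1).
h: a_k = 4, 12, 48, 180, 684, 2592, 9828, 37260, 141264, 535572, …
ICs: h(0) = 4.

f: a_k = 4, 12, 36, 108, 324, 972, 2916, 8748, 26244, 78732, …
L₀ from L_f via x↦r, Dx↦r'^{-1}Dx.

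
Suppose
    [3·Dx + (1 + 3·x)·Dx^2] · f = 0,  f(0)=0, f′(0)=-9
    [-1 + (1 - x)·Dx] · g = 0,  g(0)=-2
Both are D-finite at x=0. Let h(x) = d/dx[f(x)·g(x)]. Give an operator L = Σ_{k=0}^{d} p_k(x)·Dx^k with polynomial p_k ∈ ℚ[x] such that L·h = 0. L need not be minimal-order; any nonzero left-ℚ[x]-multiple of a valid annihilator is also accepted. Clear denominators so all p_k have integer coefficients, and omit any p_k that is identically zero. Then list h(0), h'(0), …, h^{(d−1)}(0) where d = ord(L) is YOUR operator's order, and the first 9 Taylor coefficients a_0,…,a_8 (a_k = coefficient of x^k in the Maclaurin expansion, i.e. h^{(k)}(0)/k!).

L = 12 + (-3 + 15·x)·Dx + (-1 - 2·x + 3·x^2)·Dx^2  (order 2).
h: a_k = 18, -18, 135, -306, 2151/2, -15417/5, 95247/10, -996822/35, 12048021/140, …
ICs: h(0) = 18, h′(0) = -18.

f: a_k = 0, -9, 27/2, -27, 243/4, -729/5, 729/2, -6561/7, 19683/8, …
g: a_k = -2, -2, -2, -2, -2, -2, -2, -2, -2, …
h₀=f·g: eliminate ⇒ L₀, order ≤ 2·1.
Differentiate: ansatz ord ≤ ord L₀ ⇒ L.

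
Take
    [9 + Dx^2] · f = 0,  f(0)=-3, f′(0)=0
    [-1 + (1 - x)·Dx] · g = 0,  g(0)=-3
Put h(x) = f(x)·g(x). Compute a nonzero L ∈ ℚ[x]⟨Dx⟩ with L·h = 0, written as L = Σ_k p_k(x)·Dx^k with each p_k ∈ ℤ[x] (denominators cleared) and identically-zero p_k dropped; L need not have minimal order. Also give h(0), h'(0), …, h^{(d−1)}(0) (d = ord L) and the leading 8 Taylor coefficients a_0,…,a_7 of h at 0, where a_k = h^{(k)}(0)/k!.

L = (-9 + 9·x) + 2·Dx + (-1 + x)·Dx^2  (order 2).
h: a_k = 9, 9, -63/2, -63/2, -9/8, -9/8, -819/80, -819/80, …
ICs: h(0) = 9, h′(0) = 9.

f: a_k = -3, 0, 27/2, 0, -81/8, 0, 243/80, 0, …
g: a_k = -3, -3, -3, -3, -3, -3, -3, -3, …
Sym-product of L_f,L_g gives L₀ (≤ ord 2).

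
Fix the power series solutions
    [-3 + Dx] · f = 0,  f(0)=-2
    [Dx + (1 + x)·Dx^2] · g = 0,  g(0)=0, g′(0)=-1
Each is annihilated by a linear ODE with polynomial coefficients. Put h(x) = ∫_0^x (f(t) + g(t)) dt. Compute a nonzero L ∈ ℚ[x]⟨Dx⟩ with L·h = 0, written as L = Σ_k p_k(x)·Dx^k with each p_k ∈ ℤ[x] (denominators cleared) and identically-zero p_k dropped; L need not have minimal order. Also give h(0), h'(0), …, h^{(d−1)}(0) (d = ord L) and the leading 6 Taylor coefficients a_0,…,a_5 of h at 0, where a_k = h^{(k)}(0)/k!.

f: a_k = -2, -6, -9, -9, -27/4, -81/20, …
g: a_k = 0, -1, 1/2, -1/3, 1/4, -1/5, …
Sum ⇒ L₀ = lclm(L_f,L_g) in ℚ(x)⟨Dx⟩.
∫: right-multiply L₀ by Dx.
L = (-15 - 9·x)·Dx^2 + (-7 - 18·x - 9·x^2)·Dx^3 + (4 + 7·x + 3·x^2)·Dx^4  (order 4).
h: a_k = 0, -2, -7/2, -17/6, -7/3, -13/10, …
ICs: h(0) = 0, h′(0) = -2, h′′(0) = -7, h′′′(0) = -17.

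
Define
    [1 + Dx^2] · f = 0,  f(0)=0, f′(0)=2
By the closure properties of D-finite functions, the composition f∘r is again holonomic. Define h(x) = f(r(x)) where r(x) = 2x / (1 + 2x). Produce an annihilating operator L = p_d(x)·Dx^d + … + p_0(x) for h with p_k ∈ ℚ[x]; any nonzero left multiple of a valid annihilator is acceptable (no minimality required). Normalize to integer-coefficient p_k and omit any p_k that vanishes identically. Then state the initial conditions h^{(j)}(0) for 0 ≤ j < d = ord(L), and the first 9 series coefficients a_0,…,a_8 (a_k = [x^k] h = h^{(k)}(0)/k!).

L = 4 + (4 + 24·x + 48·x^2 + 32·x^3)·Dx + (1 + 8·x + 24·x^2 + 32·x^3 + 16·x^4)·Dx^2  (order 2).
h: a_k = 0, 4, -8, 40/3, -16, 8/15, 80, -110896/315, 50912/45, …
ICs: h(0) = 0, h′(0) = 4.

f: a_k = 0, 2, 0, -1/3, 0, 1/60, 0, -1/2520, 0, …
L₀ from L_f via x↦r, Dx↦r'^{-1}Dx.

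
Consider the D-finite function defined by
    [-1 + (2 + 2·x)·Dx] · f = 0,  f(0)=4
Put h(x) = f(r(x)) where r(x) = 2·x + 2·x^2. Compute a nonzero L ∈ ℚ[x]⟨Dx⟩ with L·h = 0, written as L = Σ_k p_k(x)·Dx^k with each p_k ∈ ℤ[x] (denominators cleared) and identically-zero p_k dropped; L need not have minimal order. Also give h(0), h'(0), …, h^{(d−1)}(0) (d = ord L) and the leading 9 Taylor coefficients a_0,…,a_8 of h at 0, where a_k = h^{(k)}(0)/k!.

f: a_k = 4, 2, -1/2, 1/4, -5/32, 7/64, -21/256, 33/512, -429/8192, …
Substitute x→r, Dx→(1/r')Dx; clear ⇒ L₀.
L = (-1 - 2·x) + (1 + 2·x + 2·x^2)·Dx  (order 1).
h: a_k = 4, 4, 2, -2, 3/2, -1/2, -3/4, 7/4, -61/32, …
ICs: h(0) = 4.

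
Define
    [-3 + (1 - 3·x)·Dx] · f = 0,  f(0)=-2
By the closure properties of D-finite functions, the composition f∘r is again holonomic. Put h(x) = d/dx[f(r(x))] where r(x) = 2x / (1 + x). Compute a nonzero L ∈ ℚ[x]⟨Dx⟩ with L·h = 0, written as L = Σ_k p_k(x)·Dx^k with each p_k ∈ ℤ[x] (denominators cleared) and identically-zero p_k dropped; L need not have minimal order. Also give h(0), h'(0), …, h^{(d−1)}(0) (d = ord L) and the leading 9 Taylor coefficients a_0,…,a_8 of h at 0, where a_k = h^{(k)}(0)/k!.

L = 10 + (-1 + 5·x)·Dx  (order 1).
h: a_k = -12, -120, -900, -6000, -37500, -225000, -1312500, -7500000, -42187500, …
ICs: h(0) = -12.

f: a_k = -2, -6, -18, -54, -162, -486, -1458, -4374, -13122, …
Change of var in L_f (x↦r) gives L₀.
h=h₀': d/dx-closure on L₀ ⇒ L.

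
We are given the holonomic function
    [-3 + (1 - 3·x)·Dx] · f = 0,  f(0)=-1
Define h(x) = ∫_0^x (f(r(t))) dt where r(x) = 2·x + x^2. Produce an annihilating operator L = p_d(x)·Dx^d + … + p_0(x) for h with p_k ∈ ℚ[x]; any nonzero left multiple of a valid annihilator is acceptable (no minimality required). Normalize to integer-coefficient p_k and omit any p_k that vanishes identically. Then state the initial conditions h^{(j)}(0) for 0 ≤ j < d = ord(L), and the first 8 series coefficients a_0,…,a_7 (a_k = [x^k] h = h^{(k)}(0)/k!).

L = (6 + 6·x)·Dx + (-1 + 6·x + 3·x^2)·Dx^2  (order 2).
h: a_k = 0, -1, -3, -13, -63, -1629/5, -1755, -68067/7, …
ICs: h(0) = 0, h′(0) = -1.

f: a_k = -1, -3, -9, -27, -81, -243, -729, -2187, …
Substitute x→r, Dx→(1/r')Dx; clear ⇒ L₀.
Integrate: L := L₀·Dx.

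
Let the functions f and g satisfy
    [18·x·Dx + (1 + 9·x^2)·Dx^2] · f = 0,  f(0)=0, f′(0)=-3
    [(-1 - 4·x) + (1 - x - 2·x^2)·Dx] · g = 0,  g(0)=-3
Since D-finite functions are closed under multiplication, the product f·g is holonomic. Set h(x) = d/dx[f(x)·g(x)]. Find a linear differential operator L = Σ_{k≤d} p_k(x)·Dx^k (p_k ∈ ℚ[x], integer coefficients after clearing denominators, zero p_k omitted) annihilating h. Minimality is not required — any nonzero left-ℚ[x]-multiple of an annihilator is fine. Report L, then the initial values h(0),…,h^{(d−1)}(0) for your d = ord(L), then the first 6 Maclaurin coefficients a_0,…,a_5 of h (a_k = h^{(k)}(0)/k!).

f: a_k = 0, -3, 0, 9, 0, -243/5, …
g: a_k = -3, -3, -9, -15, -33, -63, …
f·g: L₀ = L_f ⊗_s L_g, ord ≤ 2·1.
Derive L from L₀ (diff closure).
L = (-30 + 2106·x^2 + 3888·x^3 + 11664·x^4) + (15 + 78·x + 27·x^2 + 306·x^3 + 3888·x^4 + 7776·x^5)·Dx + (-2 - 7·x - 59·x^2 + 9·x^3 - 261·x^4 + 648·x^5 + 972·x^6)·Dx^2  (order 2).
h: a_k = 9, 18, 0, 72, 819, 5994/5, …
ICs: h(0) = 9, h′(0) = 18.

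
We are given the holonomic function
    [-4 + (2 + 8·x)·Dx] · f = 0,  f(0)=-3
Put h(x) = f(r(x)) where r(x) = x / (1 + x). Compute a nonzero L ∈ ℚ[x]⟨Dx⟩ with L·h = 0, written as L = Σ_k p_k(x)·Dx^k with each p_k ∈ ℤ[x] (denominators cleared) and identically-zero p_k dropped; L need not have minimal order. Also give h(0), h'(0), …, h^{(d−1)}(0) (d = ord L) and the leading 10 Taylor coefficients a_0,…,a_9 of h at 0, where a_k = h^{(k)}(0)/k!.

f: a_k = -3, -6, 6, -12, 30, -84, 252, -792, 2574, -8580, …
L₀ from L_f via x↦r, Dx↦r'^{-1}Dx.
L = -2 + (1 + 6·x + 5·x^2)·Dx  (order 1).
h: a_k = -3, -6, 12, -30, 90, -306, 1128, -4386, 17700, -73410, …
ICs: h(0) = -3.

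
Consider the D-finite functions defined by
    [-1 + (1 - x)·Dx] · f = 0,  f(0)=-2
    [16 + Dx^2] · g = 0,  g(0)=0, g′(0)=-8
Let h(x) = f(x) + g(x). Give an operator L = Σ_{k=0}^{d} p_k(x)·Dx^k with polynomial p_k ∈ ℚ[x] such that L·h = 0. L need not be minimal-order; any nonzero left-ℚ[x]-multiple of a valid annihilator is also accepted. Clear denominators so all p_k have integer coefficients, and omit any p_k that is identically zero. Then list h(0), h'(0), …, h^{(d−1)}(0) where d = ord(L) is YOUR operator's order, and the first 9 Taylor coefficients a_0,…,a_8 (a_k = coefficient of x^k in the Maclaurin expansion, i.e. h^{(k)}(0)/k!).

L = (176 - 256·x + 128·x^2) + (-144 + 400·x - 384·x^2 + 128·x^3)·Dx + (11 - 16·x + 8·x^2)·Dx^2 + (-9 + 25·x - 24·x^2 + 8·x^3)·Dx^3  (order 3).
h: a_k = -2, -10, -2, 58/3, -2, -286/15, -2, 1418/315, -2, …
ICs: h(0) = -2, h′(0) = -10, h′′(0) = -4.

f: a_k = -2, -2, -2, -2, -2, -2, -2, -2, -2, …
g: a_k = 0, -8, 0, 64/3, 0, -256/15, 0, 2048/315, 0, …
Sum ⇒ L₀ = lclm(L_f,L_g) in ℚ(x)⟨Dx⟩.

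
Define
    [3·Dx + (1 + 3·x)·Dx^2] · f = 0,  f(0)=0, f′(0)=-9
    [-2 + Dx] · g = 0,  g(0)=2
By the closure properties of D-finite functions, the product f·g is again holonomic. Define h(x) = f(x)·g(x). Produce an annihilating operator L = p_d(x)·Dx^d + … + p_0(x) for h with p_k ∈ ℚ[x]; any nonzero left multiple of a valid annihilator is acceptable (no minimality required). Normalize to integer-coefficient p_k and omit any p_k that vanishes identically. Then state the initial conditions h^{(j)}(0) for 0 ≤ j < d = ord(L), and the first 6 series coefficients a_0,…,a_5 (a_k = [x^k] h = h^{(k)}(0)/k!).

L = (-2 + 12·x) + (-1 - 12·x)·Dx + (1 + 3·x)·Dx^2  (order 2).
h: a_k = 0, -18, -9, -36, 87/2, -663/5, …
ICs: h(0) = 0, h′(0) = -18.

f: a_k = 0, -9, 27/2, -27, 243/4, -729/5, …
g: a_k = 2, 4, 4, 8/3, 4/3, 8/15, …
L₀ := L_f ⊗_s L_g (sym. prod.), ord ≤ 2.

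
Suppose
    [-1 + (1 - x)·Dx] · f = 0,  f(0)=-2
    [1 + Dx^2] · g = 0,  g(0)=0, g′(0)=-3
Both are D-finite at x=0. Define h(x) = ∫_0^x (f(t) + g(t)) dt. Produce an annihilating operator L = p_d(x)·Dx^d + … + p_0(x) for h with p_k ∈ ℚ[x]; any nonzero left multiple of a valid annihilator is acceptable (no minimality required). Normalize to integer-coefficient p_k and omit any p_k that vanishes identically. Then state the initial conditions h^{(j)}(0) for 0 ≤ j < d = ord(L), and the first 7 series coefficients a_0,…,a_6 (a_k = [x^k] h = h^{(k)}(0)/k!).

f: a_k = -2, -2, -2, -2, -2, -2, -2, …
g: a_k = 0, -3, 0, 1/2, 0, -1/40, 0, …
Weyl lclm of L_f,L_g ⇒ L₀ (ord ≤ 3).
Integrate: L := L₀·Dx.
L = (7 - 2·x + x^2)·Dx + (-3 + 5·x - 3·x^2 + x^3)·Dx^2 + (7 - 2·x + x^2)·Dx^3 + (-3 + 5·x - 3·x^2 + x^3)·Dx^4  (order 4).
h: a_k = 0, -2, -5/2, -2/3, -3/8, -2/5, -27/80, …
ICs: h(0) = 0, h′(0) = -2, h′′(0) = -5, h′′′(0) = -4.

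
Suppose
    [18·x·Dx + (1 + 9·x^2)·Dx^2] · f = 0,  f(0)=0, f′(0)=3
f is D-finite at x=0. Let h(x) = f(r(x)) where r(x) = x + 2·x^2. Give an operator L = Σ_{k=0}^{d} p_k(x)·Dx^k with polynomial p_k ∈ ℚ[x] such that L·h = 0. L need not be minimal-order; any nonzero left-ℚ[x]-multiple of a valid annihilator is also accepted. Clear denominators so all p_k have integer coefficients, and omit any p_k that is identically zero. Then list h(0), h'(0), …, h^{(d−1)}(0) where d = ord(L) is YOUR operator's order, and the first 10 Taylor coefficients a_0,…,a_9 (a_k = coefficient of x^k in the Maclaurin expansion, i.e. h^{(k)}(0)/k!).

L = (-4 + 18·x + 144·x^2 + 432·x^3 + 432·x^4)·Dx + (1 + 4·x + 9·x^2 + 72·x^3 + 180·x^4 + 144·x^5)·Dx^2  (order 2).
h: a_k = 0, 3, 6, -9, -54, -297/5, 414, 11421/7, -486, -20169, …
ICs: h(0) = 0, h′(0) = 3.

f: a_k = 0, 3, 0, -9, 0, 243/5, 0, -2187/7, 0, 2187, …
f∘r: x↦r, Dx↦Dx/r' in L_f ⇒ L₀.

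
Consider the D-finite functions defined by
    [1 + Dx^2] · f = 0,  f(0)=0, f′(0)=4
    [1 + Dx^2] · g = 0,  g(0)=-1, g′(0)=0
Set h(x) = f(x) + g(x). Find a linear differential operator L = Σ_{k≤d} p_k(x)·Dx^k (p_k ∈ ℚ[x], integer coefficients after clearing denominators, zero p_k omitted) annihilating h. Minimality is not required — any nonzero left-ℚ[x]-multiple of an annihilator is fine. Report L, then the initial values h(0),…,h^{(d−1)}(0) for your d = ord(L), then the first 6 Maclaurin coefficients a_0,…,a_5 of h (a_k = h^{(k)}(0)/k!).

f: a_k = 0, 4, 0, -2/3, 0, 1/30, …
g: a_k = -1, 0, 1/2, 0, -1/24, 0, …
Weyl lclm of L_f,L_g ⇒ L₀ (ord ≤ 4).
L = 1 + Dx^2  (order 2).
h: a_k = -1, 4, 1/2, -2/3, -1/24, 1/30, …
ICs: h(0) = -1, h′(0) = 4.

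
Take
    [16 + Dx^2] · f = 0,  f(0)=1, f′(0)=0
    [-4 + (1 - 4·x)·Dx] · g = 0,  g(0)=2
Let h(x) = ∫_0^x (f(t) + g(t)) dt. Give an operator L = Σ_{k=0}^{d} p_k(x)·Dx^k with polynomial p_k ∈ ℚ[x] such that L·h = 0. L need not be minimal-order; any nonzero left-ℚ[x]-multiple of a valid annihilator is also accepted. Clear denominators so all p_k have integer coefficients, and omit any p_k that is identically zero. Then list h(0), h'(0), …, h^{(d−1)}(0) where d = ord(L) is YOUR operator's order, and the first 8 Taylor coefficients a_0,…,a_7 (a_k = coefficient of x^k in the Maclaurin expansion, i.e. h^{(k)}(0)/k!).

f: a_k = 1, 0, -8, 0, 32/3, 0, -256/45, 0, …
g: a_k = 2, 8, 32, 128, 512, 2048, 8192, 32768, …
L₀ := lclm(L_f,L_g); ord L₀ ≤ 2+1.
h=∫₀ˣh₀: take L = L₀·Dx.
L = (-448 + 512·x - 1024·x^2)·Dx + (48 - 320·x + 768·x^2 - 1024·x^3)·Dx^2 + (-28 + 32·x - 64·x^2)·Dx^3 + (3 - 20·x + 48·x^2 - 64·x^3)·Dx^4  (order 4).
h: a_k = 0, 3, 4, 8, 32, 1568/15, 1024/3, 368384/315, …
ICs: h(0) = 0, h′(0) = 3, h′′(0) = 8, h′′′(0) = 48.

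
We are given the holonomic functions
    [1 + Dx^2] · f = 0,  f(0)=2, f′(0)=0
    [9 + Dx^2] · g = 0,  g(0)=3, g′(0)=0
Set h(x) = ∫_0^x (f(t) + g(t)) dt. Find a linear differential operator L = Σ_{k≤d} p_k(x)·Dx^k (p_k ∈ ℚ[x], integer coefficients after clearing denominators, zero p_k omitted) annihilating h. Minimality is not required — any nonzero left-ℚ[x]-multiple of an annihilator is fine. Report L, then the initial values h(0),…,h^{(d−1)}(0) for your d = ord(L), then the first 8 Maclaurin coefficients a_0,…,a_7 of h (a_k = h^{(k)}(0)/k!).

L = 9·Dx + 10·Dx^3 + Dx^5  (order 5).
h: a_k = 0, 5, 0, -29/6, 0, 49/24, 0, -2189/5040, …
ICs: h(0) = 0, h′(0) = 5, h′′(0) = 0, h′′′(0) = -29, h′′′′(0) = 0.

f: a_k = 2, 0, -1, 0, 1/12, 0, -1/360, 0, …
g: a_k = 3, 0, -27/2, 0, 81/8, 0, -243/80, 0, …
Weyl lclm of L_f,L_g ⇒ L₀ (ord ≤ 4).
∫: right-multiply L₀ by Dx.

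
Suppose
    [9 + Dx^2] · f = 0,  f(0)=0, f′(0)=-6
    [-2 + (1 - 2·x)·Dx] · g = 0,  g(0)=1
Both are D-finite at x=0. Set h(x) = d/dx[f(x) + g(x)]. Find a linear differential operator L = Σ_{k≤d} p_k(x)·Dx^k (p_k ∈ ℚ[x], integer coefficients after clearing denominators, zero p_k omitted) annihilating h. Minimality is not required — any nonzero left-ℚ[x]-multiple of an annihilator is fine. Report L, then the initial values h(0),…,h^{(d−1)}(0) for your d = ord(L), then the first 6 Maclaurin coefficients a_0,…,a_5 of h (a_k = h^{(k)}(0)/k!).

L = (684 - 432·x + 432·x^2) + (-99 + 306·x - 324·x^2 + 216·x^3)·Dx + (76 - 48·x + 48·x^2)·Dx^2 + (-11 + 34·x - 36·x^2 + 24·x^3)·Dx^3  (order 3).
h: a_k = -4, 8, 51, 64, 559/4, 384, …
ICs: h(0) = -4, h′(0) = 8, h′′(0) = 102.

f: a_k = 0, -6, 0, 9, 0, -81/20, …
g: a_k = 1, 2, 4, 8, 16, 32, …
Weyl lclm of L_f,L_g ⇒ L₀ (ord ≤ 3).
h₀' ⇒ L via d/dx closure of L₀.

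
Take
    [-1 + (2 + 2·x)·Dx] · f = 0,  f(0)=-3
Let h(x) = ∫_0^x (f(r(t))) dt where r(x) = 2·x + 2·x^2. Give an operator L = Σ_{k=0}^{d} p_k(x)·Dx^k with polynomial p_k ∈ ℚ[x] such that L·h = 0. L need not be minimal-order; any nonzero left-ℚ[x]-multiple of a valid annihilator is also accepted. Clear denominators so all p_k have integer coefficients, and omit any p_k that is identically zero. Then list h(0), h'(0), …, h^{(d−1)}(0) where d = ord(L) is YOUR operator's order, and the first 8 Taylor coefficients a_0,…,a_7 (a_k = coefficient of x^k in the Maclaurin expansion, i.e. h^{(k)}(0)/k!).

f: a_k = -3, -3/2, 3/8, -3/16, 15/128, -21/256, 63/1024, -99/2048, …
Substitute x→r, Dx→(1/r')Dx; clear ⇒ L₀.
∫: right-multiply L₀ by Dx.
L = (-1 - 2·x)·Dx + (1 + 2·x + 2·x^2)·Dx^2  (order 2).
h: a_k = 0, -3, -3/2, -1/2, 3/8, -9/40, 1/16, 9/112, …
ICs: h(0) = 0, h′(0) = -3.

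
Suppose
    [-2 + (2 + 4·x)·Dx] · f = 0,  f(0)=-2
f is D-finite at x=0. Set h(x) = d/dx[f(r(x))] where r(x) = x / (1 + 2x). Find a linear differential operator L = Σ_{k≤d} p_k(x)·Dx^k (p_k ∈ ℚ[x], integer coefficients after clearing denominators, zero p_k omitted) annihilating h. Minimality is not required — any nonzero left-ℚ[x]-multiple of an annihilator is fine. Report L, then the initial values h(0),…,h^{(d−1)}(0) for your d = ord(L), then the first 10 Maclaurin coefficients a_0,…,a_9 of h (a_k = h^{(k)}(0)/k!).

L = (-5 - 16·x) + (-1 - 6·x - 8·x^2)·Dx  (order 1).
h: a_k = -2, 10, -39, 141, -1995/4, 7059/4, -50435/8, 182461/8, -5347827/64, 19815255/64, …
ICs: h(0) = -2.

f: a_k = -2, -2, 1, -1, 5/4, -7/4, 21/8, -33/8, 429/64, -715/64, …
L₀ from L_f via x↦r, Dx↦r'^{-1}Dx.
Derive L from L₀ (diff closure).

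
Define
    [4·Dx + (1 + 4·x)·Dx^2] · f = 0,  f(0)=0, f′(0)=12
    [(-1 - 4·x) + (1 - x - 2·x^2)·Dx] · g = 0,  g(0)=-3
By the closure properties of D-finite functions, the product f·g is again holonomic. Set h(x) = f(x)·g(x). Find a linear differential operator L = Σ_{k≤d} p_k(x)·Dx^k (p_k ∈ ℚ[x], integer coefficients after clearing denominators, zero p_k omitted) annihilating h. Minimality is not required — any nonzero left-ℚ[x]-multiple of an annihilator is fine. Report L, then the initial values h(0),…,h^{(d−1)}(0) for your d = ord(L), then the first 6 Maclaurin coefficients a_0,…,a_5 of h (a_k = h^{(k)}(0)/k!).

f: a_k = 0, 12, -24, 64, -192, 3072/5, …
g: a_k = -3, -3, -9, -15, -33, -63, …
h₀=f·g: eliminate ⇒ L₀, order ≤ 2·1.
L = (8 + 32·x) + (-2 + 20·x + 40·x^2)·Dx + (-1 - 3·x + 6·x^2 + 8·x^3)·Dx^2  (order 2).
h: a_k = 0, -36, 36, -228, 420, -9396/5, …
ICs: h(0) = 0, h′(0) = -36.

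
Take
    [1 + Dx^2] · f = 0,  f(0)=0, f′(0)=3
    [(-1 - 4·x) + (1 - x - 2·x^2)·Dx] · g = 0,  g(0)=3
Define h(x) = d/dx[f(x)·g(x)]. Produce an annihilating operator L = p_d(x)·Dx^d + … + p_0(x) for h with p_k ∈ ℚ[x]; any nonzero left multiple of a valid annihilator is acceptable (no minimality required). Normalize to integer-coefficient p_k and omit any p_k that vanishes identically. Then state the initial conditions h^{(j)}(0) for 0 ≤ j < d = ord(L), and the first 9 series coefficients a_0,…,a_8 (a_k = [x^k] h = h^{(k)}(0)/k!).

f: a_k = 0, 3, 0, -1/2, 0, 1/40, 0, -1/1680, 0, …
g: a_k = 3, 3, 9, 15, 33, 63, 129, 255, 513, …
h₀=f·g: eliminate ⇒ L₀, order ≤ 2·1.
Derive L from L₀ (diff closure).
L = (31 - 2·x - 3·x^2 + 4·x^3 + 4·x^4) + (10 + 42·x + 12·x^2 + 16·x^3)·Dx + (-3 + 2·x + 5·x^2 + 4·x^3 + 4·x^4)·Dx^2  (order 2).
h: a_k = 9, 18, 153/2, 174, 3783/8, 21789/20, 41521/16, 410969/70, 59484889/4480, …
ICs: h(0) = 9, h′(0) = 18.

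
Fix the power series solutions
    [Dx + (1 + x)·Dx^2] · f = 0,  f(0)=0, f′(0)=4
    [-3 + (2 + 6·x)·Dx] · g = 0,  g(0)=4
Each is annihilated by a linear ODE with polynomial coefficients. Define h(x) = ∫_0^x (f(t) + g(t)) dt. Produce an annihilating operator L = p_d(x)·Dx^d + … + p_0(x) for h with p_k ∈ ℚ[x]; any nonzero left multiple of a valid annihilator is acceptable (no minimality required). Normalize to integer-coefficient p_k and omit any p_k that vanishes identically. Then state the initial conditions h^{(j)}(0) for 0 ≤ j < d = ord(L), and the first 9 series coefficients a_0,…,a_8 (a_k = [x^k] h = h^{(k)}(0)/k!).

f: a_k = 0, 4, -2, 4/3, -1, 4/5, -2/3, 4/7, -1/2, …
g: a_k = 4, 6, -9/2, 27/4, -405/32, 1701/64, -15309/256, 72171/512, -2814669/8192, …
Sum ⇒ L₀ = lclm(L_f,L_g) in ℚ(x)⟨Dx⟩.
h=∫₀ˣh₀: take L = L₀·Dx.
L = (-15 + 9·x)·Dx^2 + (-19 - 6·x + 45·x^2)·Dx^3 + (-2 - 2·x + 18·x^2 + 18·x^3)·Dx^4  (order 4).
h: a_k = 0, 4, 5, -13/6, 97/48, -437/160, 8761/1920, -46439/5376, 507245/28672, …
ICs: h(0) = 0, h′(0) = 4, h′′(0) = 10, h′′′(0) = -13.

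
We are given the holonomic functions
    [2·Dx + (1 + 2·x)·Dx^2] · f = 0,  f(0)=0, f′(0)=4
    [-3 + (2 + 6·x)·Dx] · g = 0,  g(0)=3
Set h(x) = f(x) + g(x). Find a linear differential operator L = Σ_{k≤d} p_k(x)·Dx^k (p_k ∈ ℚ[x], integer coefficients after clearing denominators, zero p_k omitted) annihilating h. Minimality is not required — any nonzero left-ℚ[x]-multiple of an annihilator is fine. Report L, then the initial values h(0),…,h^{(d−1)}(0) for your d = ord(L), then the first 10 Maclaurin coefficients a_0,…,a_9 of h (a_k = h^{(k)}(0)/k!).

L = (-6 + 36·x)·Dx + (5 + 84·x + 180·x^2)·Dx^2 + (2 + 22·x + 72·x^2 + 72·x^3)·Dx^3  (order 3).
h: a_k = 3, 17/2, -59/8, 499/48, -2239/128, 41899/1280, -203317/3072, 2039879/14336, -10541159/32768, 447089179/589824, …
ICs: h(0) = 3, h′(0) = 17/2, h′′(0) = -59/4.

f: a_k = 0, 4, -4, 16/3, -8, 64/5, -64/3, 256/7, -64, 1024/9, …
g: a_k = 3, 9/2, -27/8, 81/16, -1215/128, 5103/256, -45927/1024, 216513/2048, -8444007/32768, 42220035/65536, …
L₀ := lclm(L_f,L_g); ord L₀ ≤ 2+1.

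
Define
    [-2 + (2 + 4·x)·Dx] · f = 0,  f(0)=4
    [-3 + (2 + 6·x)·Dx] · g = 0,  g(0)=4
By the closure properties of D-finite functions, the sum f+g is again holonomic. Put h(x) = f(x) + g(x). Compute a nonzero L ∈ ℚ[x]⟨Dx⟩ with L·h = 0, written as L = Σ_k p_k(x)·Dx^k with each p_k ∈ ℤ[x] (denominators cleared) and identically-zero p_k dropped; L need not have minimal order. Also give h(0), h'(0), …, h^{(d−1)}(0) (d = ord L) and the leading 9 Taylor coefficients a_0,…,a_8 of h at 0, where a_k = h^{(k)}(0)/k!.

L = -3 + (5 + 12·x)·Dx + (2 + 10·x + 12·x^2)·Dx^2  (order 2).
h: a_k = 8, 10, -13/2, 35/4, -485/32, 1925/64, -16653/256, 76395/512, -2924493/8192, …
ICs: h(0) = 8, h′(0) = 10.

f: a_k = 4, 4, -2, 2, -5/2, 7/2, -21/4, 33/4, -429/32, …
g: a_k = 4, 6, -9/2, 27/4, -405/32, 1701/64, -15309/256, 72171/512, -2814669/8192, …
f+g: L₀ = lclm(L_f,L_g), ord ≤ 1+1.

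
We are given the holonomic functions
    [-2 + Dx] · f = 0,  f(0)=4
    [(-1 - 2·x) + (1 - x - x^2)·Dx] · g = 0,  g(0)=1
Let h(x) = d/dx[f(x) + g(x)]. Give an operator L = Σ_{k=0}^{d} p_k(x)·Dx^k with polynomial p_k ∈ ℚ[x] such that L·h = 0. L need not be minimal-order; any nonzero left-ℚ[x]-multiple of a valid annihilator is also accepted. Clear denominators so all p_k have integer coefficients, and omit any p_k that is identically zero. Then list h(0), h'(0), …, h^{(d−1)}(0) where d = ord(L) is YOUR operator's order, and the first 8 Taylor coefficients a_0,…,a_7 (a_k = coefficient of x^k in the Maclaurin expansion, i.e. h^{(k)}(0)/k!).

L = (10 + 44·x + 44·x^2 + 48·x^3 + 12·x^4) + (-7 - 24·x - 28·x^2 - 12·x^3 + 10·x^4 + 4·x^5)·Dx + (1 + x + 3·x^2 - 6·x^3 - 8·x^4 - 2·x^5)·Dx^2  (order 2).
h: a_k = 9, 20, 25, 92/3, 136/3, 1202/15, 6647/45, 85744/315, …
ICs: h(0) = 9, h′(0) = 20.

f: a_k = 4, 8, 8, 16/3, 8/3, 16/15, 16/45, 32/315, …
g: a_k = 1, 1, 2, 3, 5, 8, 13, 21, …
L₀ := lclm(L_f,L_g); ord L₀ ≤ 1+1.
h=h₀': d/dx-closure on L₀ ⇒ L.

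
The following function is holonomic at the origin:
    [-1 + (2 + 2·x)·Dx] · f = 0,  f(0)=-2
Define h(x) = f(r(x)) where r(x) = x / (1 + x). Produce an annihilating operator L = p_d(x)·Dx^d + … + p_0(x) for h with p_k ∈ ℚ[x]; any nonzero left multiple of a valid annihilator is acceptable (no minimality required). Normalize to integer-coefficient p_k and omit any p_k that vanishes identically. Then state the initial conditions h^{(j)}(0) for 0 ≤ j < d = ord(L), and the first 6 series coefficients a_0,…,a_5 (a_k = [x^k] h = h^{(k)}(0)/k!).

f: a_k = -2, -1, 1/4, -1/8, 5/64, -7/128, …
Substitute x→r, Dx→(1/r')Dx; clear ⇒ L₀.
L = -1 + (2 + 6·x + 4·x^2)·Dx  (order 1).
h: a_k = -2, -1, 5/4, -13/8, 141/64, -399/128, …
ICs: h(0) = -2.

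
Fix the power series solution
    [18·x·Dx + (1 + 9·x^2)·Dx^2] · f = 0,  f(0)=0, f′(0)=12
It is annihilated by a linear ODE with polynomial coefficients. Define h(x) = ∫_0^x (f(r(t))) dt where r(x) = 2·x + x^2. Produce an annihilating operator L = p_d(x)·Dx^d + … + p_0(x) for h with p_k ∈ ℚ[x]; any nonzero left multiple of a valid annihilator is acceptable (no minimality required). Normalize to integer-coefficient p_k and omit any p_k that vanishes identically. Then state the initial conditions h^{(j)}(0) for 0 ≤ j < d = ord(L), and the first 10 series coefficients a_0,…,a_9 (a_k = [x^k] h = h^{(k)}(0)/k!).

f: a_k = 0, 12, 0, -36, 0, 972/5, 0, -8748/7, 0, 8748, …
Change of var in L_f (x↦r) gives L₀.
∫: right-multiply L₀ by Dx.
L = (-1 + 72·x + 144·x^2 + 108·x^3 + 27·x^4)·Dx^2 + (1 + x + 36·x^2 + 72·x^3 + 45·x^4 + 9·x^5)·Dx^3  (order 3).
h: a_k = 0, 0, 12, 4, -72, -432/5, 5004/5, 15516/7, -126360/7, -61344, …
ICs: h(0) = 0, h′(0) = 0, h′′(0) = 24.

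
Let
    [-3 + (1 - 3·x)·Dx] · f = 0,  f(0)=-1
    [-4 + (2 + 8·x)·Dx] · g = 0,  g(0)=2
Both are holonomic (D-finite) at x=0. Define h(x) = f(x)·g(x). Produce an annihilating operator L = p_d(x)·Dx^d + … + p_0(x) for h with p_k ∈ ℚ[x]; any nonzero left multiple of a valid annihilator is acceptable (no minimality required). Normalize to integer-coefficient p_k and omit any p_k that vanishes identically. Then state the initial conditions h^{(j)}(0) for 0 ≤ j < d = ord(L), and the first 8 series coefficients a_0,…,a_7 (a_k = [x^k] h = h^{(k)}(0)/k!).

L = (5 + 6·x) + (-1 - x + 12·x^2)·Dx  (order 1).
h: a_k = -2, -10, -26, -86, -238, -770, -2142, -6954, …
ICs: h(0) = -2.

f: a_k = -1, -3, -9, -27, -81, -243, -729, -2187, …
g: a_k = 2, 4, -4, 8, -20, 56, -168, 528, …
f·g: L₀ = L_f ⊗_s L_g, ord ≤ 1·1.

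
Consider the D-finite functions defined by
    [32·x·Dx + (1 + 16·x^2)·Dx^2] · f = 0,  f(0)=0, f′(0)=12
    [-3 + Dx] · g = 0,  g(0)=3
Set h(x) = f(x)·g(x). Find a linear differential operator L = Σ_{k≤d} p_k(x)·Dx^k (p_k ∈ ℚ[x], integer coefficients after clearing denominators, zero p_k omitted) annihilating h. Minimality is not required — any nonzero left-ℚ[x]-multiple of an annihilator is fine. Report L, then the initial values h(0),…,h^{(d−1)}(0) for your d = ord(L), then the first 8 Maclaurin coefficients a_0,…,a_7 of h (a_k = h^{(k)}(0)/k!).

f: a_k = 0, 12, 0, -64, 0, 3072/5, 0, -49152/7, …
g: a_k = 3, 9, 27/2, 27/2, 81/8, 243/40, 243/80, 729/560, …
Sym-product of L_f,L_g gives L₀ (≤ ord 2).
L = (9 - 96·x + 144·x^2) + (-6 + 32·x - 96·x^2)·Dx + (1 + 16·x^2)·Dx^2  (order 2).
h: a_k = 0, 36, 108, -30, -414, 11007/10, 9477/2, -1873521/140, …
ICs: h(0) = 0, h′(0) = 36.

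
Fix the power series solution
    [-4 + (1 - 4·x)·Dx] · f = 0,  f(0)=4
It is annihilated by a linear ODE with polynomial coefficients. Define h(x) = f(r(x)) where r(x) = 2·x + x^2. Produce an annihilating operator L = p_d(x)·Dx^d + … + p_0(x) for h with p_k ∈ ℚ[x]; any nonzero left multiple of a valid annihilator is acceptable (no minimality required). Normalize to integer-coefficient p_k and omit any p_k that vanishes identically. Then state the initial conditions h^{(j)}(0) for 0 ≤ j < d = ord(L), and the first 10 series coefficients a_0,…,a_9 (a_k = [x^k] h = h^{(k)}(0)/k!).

L = (8 + 8·x) + (-1 + 8·x + 4·x^2)·Dx  (order 1).
h: a_k = 4, 32, 272, 2304, 19520, 165376, 1401088, 11870208, 100566016, 852008960, …
ICs: h(0) = 4.

f: a_k = 4, 16, 64, 256, 1024, 4096, 16384, 65536, 262144, 1048576, …
Substitute x→r, Dx→(1/r')Dx; clear ⇒ L₀.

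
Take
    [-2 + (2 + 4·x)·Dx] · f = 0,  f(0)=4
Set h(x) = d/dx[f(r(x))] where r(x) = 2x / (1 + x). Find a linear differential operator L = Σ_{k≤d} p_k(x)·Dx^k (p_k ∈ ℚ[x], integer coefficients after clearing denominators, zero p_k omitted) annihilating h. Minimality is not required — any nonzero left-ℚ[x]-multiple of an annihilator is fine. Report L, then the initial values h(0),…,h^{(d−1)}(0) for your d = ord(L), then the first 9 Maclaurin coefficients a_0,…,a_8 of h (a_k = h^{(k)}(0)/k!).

f: a_k = 4, 4, -2, 2, -5/2, 7/2, -21/4, 33/4, -429/32, …
h₀=f(r): pull back L_f along r ⇒ L₀.
Derive L from L₀ (diff closure).
L = (-4 - 10·x) + (-1 - 6·x - 5·x^2)·Dx  (order 1).
h: a_k = 8, -32, 120, -480, 2040, -9024, 40936, -188800, 880920, …
ICs: h(0) = 8.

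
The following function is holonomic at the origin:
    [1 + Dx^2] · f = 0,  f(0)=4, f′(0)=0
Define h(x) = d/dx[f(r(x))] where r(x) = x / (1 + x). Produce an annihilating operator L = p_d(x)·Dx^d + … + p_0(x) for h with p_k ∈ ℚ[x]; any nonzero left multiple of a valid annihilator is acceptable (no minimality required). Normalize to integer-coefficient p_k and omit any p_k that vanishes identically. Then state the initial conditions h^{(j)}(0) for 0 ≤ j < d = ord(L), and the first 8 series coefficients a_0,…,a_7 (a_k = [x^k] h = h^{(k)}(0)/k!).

L = (7 + 12·x + 6·x^2) + (6 + 18·x + 18·x^2 + 6·x^3)·Dx + (1 + 4·x + 6·x^2 + 4·x^3 + x^4)·Dx^2  (order 2).
h: a_k = 0, -4, 12, -70/3, 110/3, -1501/30, 609/10, -16699/252, …
ICs: h(0) = 0, h′(0) = -4.

f: a_k = 4, 0, -2, 0, 1/6, 0, -1/180, 0, …
Substitute x→r, Dx→(1/r')Dx; clear ⇒ L₀.
h₀' ⇒ L via d/dx closure of L₀.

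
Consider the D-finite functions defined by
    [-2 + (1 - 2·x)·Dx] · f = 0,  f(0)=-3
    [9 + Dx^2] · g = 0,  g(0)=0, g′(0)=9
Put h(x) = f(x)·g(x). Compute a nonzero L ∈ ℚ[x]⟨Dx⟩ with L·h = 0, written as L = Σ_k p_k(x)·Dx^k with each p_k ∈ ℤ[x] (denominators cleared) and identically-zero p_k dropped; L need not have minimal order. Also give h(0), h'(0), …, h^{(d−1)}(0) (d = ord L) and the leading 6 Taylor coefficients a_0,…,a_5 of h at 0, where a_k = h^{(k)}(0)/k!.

L = (-9 + 18·x) + 4·Dx + (-1 + 2·x)·Dx^2  (order 2).
h: a_k = 0, -27, -54, -135/2, -135, -11529/40, …
ICs: h(0) = 0, h′(0) = -27.

f: a_k = -3, -6, -12, -24, -48, -96, …
g: a_k = 0, 9, 0, -27/2, 0, 243/40, …
Product ⇒ symmetric product L₀, ord ≤ 2.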